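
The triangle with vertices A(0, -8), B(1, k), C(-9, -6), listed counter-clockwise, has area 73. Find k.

Write out the shoelace sum; only the two edges meeting at B involve k:
2·Area = [(0·k − 1·(-8)) + (1·(-6) − (-9)·k)] + 72
       = 9·k + 74 = 146
⇒ k = 8.

8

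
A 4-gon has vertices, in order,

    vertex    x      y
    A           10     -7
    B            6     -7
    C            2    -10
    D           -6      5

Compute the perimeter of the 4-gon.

46

|AB| = √((-4)² + (0)²) = √16 = 4
|BC| = √((-4)² + (-3)²) = √25 = 5
|CD| = √((-8)² + (15)²) = √289 = 17
|DA| = √((16)² + (-12)²) = √400 = 20
Perimeter = 4 + 5 + 17 + 20 = 46.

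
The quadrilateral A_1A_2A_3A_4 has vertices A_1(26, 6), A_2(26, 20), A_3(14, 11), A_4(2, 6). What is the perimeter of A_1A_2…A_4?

66

|A_1A_2| = √((0)² + (14)²) = √196 = 14
|A_2A_3| = √((-12)² + (-9)²) = √225 = 15
|A_3A_4| = √((-12)² + (-5)²) = √169 = 13
|A_4A_1| = √((24)² + (0)²) = √576 = 24
Perimeter = 14 + 15 + 13 + 24 = 66.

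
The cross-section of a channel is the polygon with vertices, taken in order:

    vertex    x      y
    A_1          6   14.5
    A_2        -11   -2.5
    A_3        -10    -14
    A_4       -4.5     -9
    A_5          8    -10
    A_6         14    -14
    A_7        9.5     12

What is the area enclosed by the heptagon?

406.125

Apply the shoelace (surveyor's) formula: 2A = Σ (x_i·y_{i+1} − x_{i+1}·y_i), indices taken mod 7.
Σ = (144.5) + (129) + (27) + (117) + (28) + (301) + (65.75) = 812.25
Area = |Σ|/2 = 406.125.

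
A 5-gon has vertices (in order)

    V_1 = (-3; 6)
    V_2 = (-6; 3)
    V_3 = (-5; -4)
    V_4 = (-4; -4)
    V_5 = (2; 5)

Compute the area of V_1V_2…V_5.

42.5

Cross-terms: 27, 39, 4, -12, 27  ⇒  Σ = 85
Area = |Σ|/2 = 42.5.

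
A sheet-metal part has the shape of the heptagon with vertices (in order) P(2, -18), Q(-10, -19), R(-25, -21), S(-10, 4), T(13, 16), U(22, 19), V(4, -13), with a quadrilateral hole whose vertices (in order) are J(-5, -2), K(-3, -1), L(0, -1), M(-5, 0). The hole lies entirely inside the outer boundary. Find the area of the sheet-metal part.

755.5

Outer boundary:
Cross-terms: -218, -265, -310, -212, -105, -362, -46  ⇒  Σ = -1518
Area = |Σ|/2 = 759.
Hole:
Apply the surveyor's formula: 2A = Σ (x_i·y_{i+1} − x_{i+1}·y_i), indices taken mod 4.
Σ = (-1) + (3) + (-5) + (10) = 7
Area = |Σ|/2 = 3.5.
Net area = 759 − 3.5 = 755.5.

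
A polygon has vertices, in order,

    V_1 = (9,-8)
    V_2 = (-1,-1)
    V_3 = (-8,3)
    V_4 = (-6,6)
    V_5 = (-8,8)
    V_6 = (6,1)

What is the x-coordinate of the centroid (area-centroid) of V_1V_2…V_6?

Apply the shoelace formula. First the cross-terms c_i = x_i·y_{i+1} − x_{i+1}·y_i:
  -17, -11, -30, 0, -56, -57  ⇒  2A = -171, A = -85.5.
Then Σ (x_i + x_{i+1})·c_i = -360, so x̄ = -360 / (6·(-85.5)) = 40/57.

40/57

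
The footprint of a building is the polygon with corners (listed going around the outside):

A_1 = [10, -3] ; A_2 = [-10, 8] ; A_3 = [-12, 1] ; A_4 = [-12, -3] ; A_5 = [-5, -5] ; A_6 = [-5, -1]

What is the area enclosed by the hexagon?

Σ = (50) + (86) + (48) + (45) + (-20) + (25) = 234
Area = |Σ|/2 = 117.

117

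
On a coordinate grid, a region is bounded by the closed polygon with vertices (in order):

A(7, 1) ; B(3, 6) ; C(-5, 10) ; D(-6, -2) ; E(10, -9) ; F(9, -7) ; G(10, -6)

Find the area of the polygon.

Apply Gauss's area formula: 2A = Σ (x_i·y_{i+1} − x_{i+1}·y_i), indices taken mod 7.
A→B: (7)(6) − (3)(1) = 39
B→C: (3)(10) − (-5)(6) = 60
C→D: (-5)(-2) − (-6)(10) = 70
D→E: (-6)(-9) − (10)(-2) = 74
E→F: (10)(-7) − (9)(-9) = 11
F→G: (9)(-6) − (10)(-7) = 16
G→A: (10)(1) − (7)(-6) = 52
Σ = 322
Area = |Σ|/2 = 161.

161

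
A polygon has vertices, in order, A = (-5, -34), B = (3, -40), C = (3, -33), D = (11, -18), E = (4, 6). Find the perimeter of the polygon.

100

|AB| = √((8)² + (-6)²) = √100 = 10
|BC| = √((0)² + (7)²) = √49 = 7
|CD| = √((8)² + (15)²) = √289 = 17
|DE| = √((-7)² + (24)²) = √625 = 25
|EA| = √((-9)² + (-40)²) = √1681 = 41
Perimeter = 10 + 7 + 17 + 25 + 41 = 100.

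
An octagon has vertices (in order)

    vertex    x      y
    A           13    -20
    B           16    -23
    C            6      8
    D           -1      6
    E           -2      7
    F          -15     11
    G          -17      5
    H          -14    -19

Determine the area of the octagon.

725.5

Apply Gauss's area formula: 2A = Σ (x_i·y_{i+1} − x_{i+1}·y_i), indices taken mod 8.
Cross-terms: 21, 266, 44, 5, 83, 112, 393, 527  ⇒  Σ = 1451
Area = |Σ|/2 = 725.5.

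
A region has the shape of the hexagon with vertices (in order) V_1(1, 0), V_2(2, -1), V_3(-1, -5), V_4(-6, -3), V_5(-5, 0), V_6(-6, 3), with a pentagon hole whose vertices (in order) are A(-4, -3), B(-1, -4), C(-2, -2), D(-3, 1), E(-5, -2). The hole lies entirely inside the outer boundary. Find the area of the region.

Outer boundary:
Apply the shoelace formula: 2A = Σ (x_i·y_{i+1} − x_{i+1}·y_i), indices taken mod 6.
V_1→V_2: (1)(-1) − (2)(0) = -1
V_2→V_3: (2)(-5) − (-1)(-1) = -11
V_3→V_4: (-1)(-3) − (-6)(-5) = -27
V_4→V_5: (-6)(0) − (-5)(-3) = -15
V_5→V_6: (-5)(3) − (-6)(0) = -15
V_6→V_1: (-6)(0) − (1)(3) = -3
Σ = -72
Area = |Σ|/2 = 36.
Hole:
Cross-terms: 13, -6, -8, 11, 7  ⇒  Σ = 17
Area = |Σ|/2 = 8.5.
Net area = 36 − 8.5 = 27.5.

27.5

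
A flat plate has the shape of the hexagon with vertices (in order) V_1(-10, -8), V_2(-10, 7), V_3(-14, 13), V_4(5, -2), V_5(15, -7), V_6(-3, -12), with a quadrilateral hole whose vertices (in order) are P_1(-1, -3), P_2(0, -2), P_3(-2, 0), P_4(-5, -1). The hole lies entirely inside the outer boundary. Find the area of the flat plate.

253.5

Outer boundary:
Apply the shoelace (surveyor's) formula: 2A = Σ (x_i·y_{i+1} − x_{i+1}·y_i), indices taken mod 6.
V_1→V_2: (-10)(7) − (-10)(-8) = -150
V_2→V_3: (-10)(13) − (-14)(7) = -32
V_3→V_4: (-14)(-2) − (5)(13) = -37
V_4→V_5: (5)(-7) − (15)(-2) = -5
V_5→V_6: (15)(-12) − (-3)(-7) = -201
V_6→V_1: (-3)(-8) − (-10)(-12) = -96
Σ = -521
Area = |Σ|/2 = 260.5.
Hole:
P_1→P_2: (-1)(-2) − (0)(-3) = 2
P_2→P_3: (0)(0) − (-2)(-2) = -4
P_3→P_4: (-2)(-1) − (-5)(0) = 2
P_4→P_1: (-5)(-3) − (-1)(-1) = 14
Σ = 14
Area = |Σ|/2 = 7.
Net area = 260.5 − 7 = 253.5.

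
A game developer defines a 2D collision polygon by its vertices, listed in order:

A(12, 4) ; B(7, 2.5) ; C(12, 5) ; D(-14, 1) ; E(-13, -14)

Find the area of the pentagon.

Apply the shoelace formula: 2A = Σ (x_i·y_{i+1} − x_{i+1}·y_i), indices taken mod 5.
Σ = (2) + (5) + (82) + (209) + (116) = 414
Area = |Σ|/2 = 207.

207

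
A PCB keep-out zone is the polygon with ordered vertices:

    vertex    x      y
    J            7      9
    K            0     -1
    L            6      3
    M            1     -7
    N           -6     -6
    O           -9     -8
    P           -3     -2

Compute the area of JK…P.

59.5

J→K: (7)(-1) − (0)(9) = -7
K→L: (0)(3) − (6)(-1) = 6
L→M: (6)(-7) − (1)(3) = -45
M→N: (1)(-6) − (-6)(-7) = -48
N→O: (-6)(-8) − (-9)(-6) = -6
O→P: (-9)(-2) − (-3)(-8) = -6
P→J: (-3)(9) − (7)(-2) = -13
Σ = -119
Area = |Σ|/2 = 59.5.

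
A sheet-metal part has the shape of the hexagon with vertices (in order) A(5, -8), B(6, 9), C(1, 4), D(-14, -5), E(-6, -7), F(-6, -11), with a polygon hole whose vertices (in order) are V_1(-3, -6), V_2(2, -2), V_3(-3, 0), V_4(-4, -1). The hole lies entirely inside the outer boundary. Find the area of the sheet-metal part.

159

Outer boundary:
Σ = (93) + (15) + (51) + (68) + (24) + (103) = 354
Area = |Σ|/2 = 177.
Hole:
Σ = (18) + (-6) + (3) + (21) = 36
Area = |Σ|/2 = 18.
Net area = 177 − 18 = 159.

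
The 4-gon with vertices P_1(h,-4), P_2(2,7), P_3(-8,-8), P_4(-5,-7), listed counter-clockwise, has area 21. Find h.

Write out the shoelace sum; only the two edges meeting at P_1 involve h:
2·Area = [((-5)·(-4) − h·(-7)) + (h·7 − 2·(-4))] + 56
       = 14·h + 84 = 42
⇒ h = -3.

-3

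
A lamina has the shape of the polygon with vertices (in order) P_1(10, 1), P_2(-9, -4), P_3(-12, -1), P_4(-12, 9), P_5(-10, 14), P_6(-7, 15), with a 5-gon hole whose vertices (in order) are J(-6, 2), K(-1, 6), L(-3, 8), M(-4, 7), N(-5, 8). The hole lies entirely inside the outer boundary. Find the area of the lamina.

224.5

Outer boundary:
Apply the surveyor's formula: 2A = Σ (x_i·y_{i+1} − x_{i+1}·y_i), indices taken mod 6.
P_1→P_2: (10)(-4) − (-9)(1) = -31
P_2→P_3: (-9)(-1) − (-12)(-4) = -39
P_3→P_4: (-12)(9) − (-12)(-1) = -120
P_4→P_5: (-12)(14) − (-10)(9) = -78
P_5→P_6: (-10)(15) − (-7)(14) = -52
P_6→P_1: (-7)(1) − (10)(15) = -157
Σ = -477
Area = |Σ|/2 = 238.5.
Hole:
J→K: (-6)(6) − (-1)(2) = -34
K→L: (-1)(8) − (-3)(6) = 10
L→M: (-3)(7) − (-4)(8) = 11
M→N: (-4)(8) − (-5)(7) = 3
N→J: (-5)(2) − (-6)(8) = 38
Σ = 28
Area = |Σ|/2 = 14.
Net area = 238.5 − 14 = 224.5.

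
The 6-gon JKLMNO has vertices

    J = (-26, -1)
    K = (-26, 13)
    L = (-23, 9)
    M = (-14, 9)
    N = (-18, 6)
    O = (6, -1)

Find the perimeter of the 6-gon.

|JK| = √((0)² + (14)²) = √196 = 14
|KL| = √((3)² + (-4)²) = √25 = 5
|LM| = √((9)² + (0)²) = √81 = 9
|MN| = √((-4)² + (-3)²) = √25 = 5
|NO| = √((24)² + (-7)²) = √625 = 25
|OJ| = √((-32)² + (0)²) = √1024 = 32
Perimeter = 14 + 5 + 9 + 5 + 25 + 32 = 90.

90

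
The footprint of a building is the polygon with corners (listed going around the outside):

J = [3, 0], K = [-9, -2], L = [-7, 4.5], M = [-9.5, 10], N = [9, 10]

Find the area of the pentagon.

151.375

Apply the surveyor's formula: 2A = Σ (x_i·y_{i+1} − x_{i+1}·y_i), indices taken mod 5.
Cross-terms: -6, -54.5, -27.25, -185, -30  ⇒  Σ = -302.75
Area = |Σ|/2 = 151.375.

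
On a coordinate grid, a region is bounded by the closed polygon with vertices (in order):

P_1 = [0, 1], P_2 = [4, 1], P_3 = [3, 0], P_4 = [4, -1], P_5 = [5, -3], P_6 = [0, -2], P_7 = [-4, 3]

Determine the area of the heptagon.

Σ = (-4) + (-3) + (-3) + (-7) + (-10) + (-8) + (-4) = -39
Area = |Σ|/2 = 19.5.

19.5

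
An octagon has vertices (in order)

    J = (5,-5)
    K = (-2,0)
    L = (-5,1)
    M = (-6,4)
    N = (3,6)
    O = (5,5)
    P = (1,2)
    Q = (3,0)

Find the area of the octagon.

52.5

Σ = (-10) + (-2) + (-14) + (-48) + (-15) + (5) + (-6) + (-15) = -105
Area = |Σ|/2 = 52.5.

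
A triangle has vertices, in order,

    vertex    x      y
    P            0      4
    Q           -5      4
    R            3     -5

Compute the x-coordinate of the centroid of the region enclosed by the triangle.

-2/3

Apply Gauss's area formula. First the cross-terms c_i = x_i·y_{i+1} − x_{i+1}·y_i:
  20, 13, 12  ⇒  2A = 45, A = 22.5.
Then Σ (x_i + x_{i+1})·c_i = -90, so x̄ = -90 / (6·22.5) = -2/3.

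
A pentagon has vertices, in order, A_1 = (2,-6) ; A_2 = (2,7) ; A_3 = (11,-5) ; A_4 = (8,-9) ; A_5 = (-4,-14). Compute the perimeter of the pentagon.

56

|A_1A_2| = √((0)² + (13)²) = √169 = 13
|A_2A_3| = √((9)² + (-12)²) = √225 = 15
|A_3A_4| = √((-3)² + (-4)²) = √25 = 5
|A_4A_5| = √((-12)² + (-5)²) = √169 = 13
|A_5A_1| = √((6)² + (8)²) = √100 = 10
Perimeter = 13 + 15 + 5 + 13 + 10 = 56.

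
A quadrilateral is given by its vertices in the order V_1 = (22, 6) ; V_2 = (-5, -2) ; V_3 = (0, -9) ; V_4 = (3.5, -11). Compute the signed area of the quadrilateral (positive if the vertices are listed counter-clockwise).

Apply the surveyor's formula: 2A = Σ (x_i·y_{i+1} − x_{i+1}·y_i), indices taken mod 4.
Σ = (-14) + (45) + (31.5) + (263) = 325.5
Signed area = Σ/2 = 162.75 (positive ⇒ counter-clockwise traversal).

162.75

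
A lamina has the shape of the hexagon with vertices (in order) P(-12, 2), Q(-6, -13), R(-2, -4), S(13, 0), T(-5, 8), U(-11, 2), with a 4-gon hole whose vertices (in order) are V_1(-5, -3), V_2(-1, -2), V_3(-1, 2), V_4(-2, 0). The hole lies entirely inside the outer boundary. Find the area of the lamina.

Outer boundary:
P→Q: (-12)(-13) − (-6)(2) = 168
Q→R: (-6)(-4) − (-2)(-13) = -2
R→S: (-2)(0) − (13)(-4) = 52
S→T: (13)(8) − (-5)(0) = 104
T→U: (-5)(2) − (-11)(8) = 78
U→P: (-11)(2) − (-12)(2) = 2
Σ = 402
Area = |Σ|/2 = 201.
Hole:
Apply the shoelace formula: 2A = Σ (x_i·y_{i+1} − x_{i+1}·y_i), indices taken mod 4.
Σ = (7) + (-4) + (4) + (6) = 13
Area = |Σ|/2 = 6.5.
Net area = 201 − 6.5 = 194.5.

194.5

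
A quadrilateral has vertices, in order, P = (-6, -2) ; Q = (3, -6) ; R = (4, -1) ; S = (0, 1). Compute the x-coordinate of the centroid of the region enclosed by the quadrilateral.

Apply the surveyor's formula. First the cross-terms c_i = x_i·y_{i+1} − x_{i+1}·y_i:
  42, 21, 4, 6  ⇒  2A = 73, A = 36.5.
Then Σ (x_i + x_{i+1})·c_i = 1, so x̄ = 1 / (6·36.5) = 1/219.

1/219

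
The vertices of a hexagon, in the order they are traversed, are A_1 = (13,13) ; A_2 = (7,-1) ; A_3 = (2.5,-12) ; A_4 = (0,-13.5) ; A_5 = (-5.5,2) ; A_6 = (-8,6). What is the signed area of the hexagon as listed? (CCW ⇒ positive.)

-246.25

Cross-terms: -104, -81.5, -33.75, -74.25, -17, -182  ⇒  Σ = -492.5
Signed area = Σ/2 = -246.25 (negative ⇒ clockwise traversal).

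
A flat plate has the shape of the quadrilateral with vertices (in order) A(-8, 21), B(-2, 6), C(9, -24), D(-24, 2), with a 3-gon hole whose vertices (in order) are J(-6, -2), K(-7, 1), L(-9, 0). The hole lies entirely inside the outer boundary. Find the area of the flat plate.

Outer boundary:
Σ = (-6) + (-6) + (-558) + (-488) = -1058
Area = |Σ|/2 = 529.
Hole:
Σ = (-20) + (9) + (18) = 7
Area = |Σ|/2 = 3.5.
Net area = 529 − 3.5 = 525.5.

525.5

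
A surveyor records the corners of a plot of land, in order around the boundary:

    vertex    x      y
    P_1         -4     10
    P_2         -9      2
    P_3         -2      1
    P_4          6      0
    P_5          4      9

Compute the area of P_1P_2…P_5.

100.5

Apply Gauss's area formula: 2A = Σ (x_i·y_{i+1} − x_{i+1}·y_i), indices taken mod 5.
P_1→P_2: (-4)(2) − (-9)(10) = 82
P_2→P_3: (-9)(1) − (-2)(2) = -5
P_3→P_4: (-2)(0) − (6)(1) = -6
P_4→P_5: (6)(9) − (4)(0) = 54
P_5→P_1: (4)(10) − (-4)(9) = 76
Σ = 201
Area = |Σ|/2 = 100.5.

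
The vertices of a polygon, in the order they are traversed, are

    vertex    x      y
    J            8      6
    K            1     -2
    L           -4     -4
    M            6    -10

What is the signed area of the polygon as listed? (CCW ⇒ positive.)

73

Apply Gauss's area formula: 2A = Σ (x_i·y_{i+1} − x_{i+1}·y_i), indices taken mod 4.
Σ = (-22) + (-12) + (64) + (116) = 146
Signed area = Σ/2 = 73 (positive ⇒ counter-clockwise traversal).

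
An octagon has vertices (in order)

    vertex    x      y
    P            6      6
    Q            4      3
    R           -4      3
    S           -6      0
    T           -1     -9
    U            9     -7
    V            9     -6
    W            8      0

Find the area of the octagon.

141.5

Σ = (-6) + (24) + (18) + (54) + (88) + (9) + (48) + (48) = 283
Area = |Σ|/2 = 141.5.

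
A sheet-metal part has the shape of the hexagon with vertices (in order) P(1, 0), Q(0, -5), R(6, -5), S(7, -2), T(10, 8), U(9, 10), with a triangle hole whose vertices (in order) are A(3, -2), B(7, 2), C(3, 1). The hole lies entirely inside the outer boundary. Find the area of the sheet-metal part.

65

Outer boundary:
Cross-terms: -5, 30, 23, 76, 28, -10  ⇒  Σ = 142
Area = |Σ|/2 = 71.
Hole:
Apply the shoelace (surveyor's) formula: 2A = Σ (x_i·y_{i+1} − x_{i+1}·y_i), indices taken mod 3.
Σ = (20) + (1) + (-9) = 12
Area = |Σ|/2 = 6.
Net area = 71 − 6 = 65.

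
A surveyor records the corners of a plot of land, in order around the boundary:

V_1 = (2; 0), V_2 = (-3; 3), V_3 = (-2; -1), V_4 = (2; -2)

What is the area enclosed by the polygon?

Apply the surveyor's formula: 2A = Σ (x_i·y_{i+1} − x_{i+1}·y_i), indices taken mod 4.
Σ = (6) + (9) + (6) + (4) = 25
Area = |Σ|/2 = 12.5.

12.5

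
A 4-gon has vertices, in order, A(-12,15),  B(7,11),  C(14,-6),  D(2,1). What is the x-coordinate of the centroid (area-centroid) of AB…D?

Apply Gauss's area formula. First the cross-terms c_i = x_i·y_{i+1} − x_{i+1}·y_i:
  -237, -196, 26, 42  ⇒  2A = -365, A = -182.5.
Then Σ (x_i + x_{i+1})·c_i = -2935, so x̄ = -2935 / (6·(-182.5)) = 587/219.

587/219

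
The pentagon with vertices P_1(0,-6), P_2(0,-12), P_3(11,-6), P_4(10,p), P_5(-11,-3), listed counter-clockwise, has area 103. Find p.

The doubled signed area Σ (x_i y_{i+1} − x_{i+1} y_i) is linear in p.
With p=0 it equals 228; the coefficient of p is 22 (from the two edges through P_4).
So 22·p + 228 = 2·103 = 206 ⇒ p = -1.

-1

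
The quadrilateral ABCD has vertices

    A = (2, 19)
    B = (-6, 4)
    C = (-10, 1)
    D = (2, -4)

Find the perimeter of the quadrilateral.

58

|AB| = √((-8)² + (-15)²) = √289 = 17
|BC| = √((-4)² + (-3)²) = √25 = 5
|CD| = √((12)² + (-5)²) = √169 = 13
|DA| = √((0)² + (23)²) = √529 = 23
Perimeter = 17 + 5 + 13 + 23 = 58.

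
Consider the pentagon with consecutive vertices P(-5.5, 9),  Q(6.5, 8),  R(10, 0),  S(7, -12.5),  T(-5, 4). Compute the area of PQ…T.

Apply the shoelace formula: 2A = Σ (x_i·y_{i+1} − x_{i+1}·y_i), indices taken mod 5.
Σ = (-102.5) + (-80) + (-125) + (-34.5) + (-23) = -365
Area = |Σ|/2 = 182.5.

182.5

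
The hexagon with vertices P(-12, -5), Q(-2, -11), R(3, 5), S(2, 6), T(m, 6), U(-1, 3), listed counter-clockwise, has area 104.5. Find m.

The doubled signed area Σ (x_i y_{i+1} − x_{i+1} y_i) is linear in m.
With m=0 it equals 212; the coefficient of m is -3 (from the two edges through T).
So -3·m + 212 = 2·104.5 = 209 ⇒ m = 1.

1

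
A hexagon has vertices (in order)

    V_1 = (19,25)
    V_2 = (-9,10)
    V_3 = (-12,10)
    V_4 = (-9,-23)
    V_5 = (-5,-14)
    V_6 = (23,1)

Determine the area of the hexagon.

847.5

Apply the shoelace (surveyor's) formula: 2A = Σ (x_i·y_{i+1} − x_{i+1}·y_i), indices taken mod 6.
Cross-terms: 415, 30, 366, 11, 317, 556  ⇒  Σ = 1695
Area = |Σ|/2 = 847.5.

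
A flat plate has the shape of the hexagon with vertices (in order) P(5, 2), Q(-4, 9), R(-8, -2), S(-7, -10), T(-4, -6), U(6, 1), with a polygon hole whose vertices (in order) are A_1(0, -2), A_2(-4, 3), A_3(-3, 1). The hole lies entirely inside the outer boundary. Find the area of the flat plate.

Outer boundary:
Σ = (53) + (80) + (66) + (2) + (32) + (7) = 240
Area = |Σ|/2 = 120.
Hole:
Apply the shoelace (surveyor's) formula: 2A = Σ (x_i·y_{i+1} − x_{i+1}·y_i), indices taken mod 3.
Σ = (-8) + (5) + (6) = 3
Area = |Σ|/2 = 1.5.
Net area = 120 − 1.5 = 118.5.

118.5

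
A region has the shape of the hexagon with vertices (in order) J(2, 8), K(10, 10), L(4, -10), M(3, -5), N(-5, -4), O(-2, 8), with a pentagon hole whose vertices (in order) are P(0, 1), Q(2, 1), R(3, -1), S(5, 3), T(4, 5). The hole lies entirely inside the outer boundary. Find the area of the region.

Outer boundary:
Cross-terms: -60, -140, 10, -37, -48, -32  ⇒  Σ = -307
Area = |Σ|/2 = 153.5.
Hole:
P→Q: (0)(1) − (2)(1) = -2
Q→R: (2)(-1) − (3)(1) = -5
R→S: (3)(3) − (5)(-1) = 14
S→T: (5)(5) − (4)(3) = 13
T→P: (4)(1) − (0)(5) = 4
Σ = 24
Area = |Σ|/2 = 12.
Net area = 153.5 − 12 = 141.5.

141.5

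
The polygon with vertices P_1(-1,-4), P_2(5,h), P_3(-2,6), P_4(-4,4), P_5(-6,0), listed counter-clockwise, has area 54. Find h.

-6

The doubled signed area Σ (x_i y_{i+1} − x_{i+1} y_i) is linear in h.
With h=0 it equals 114; the coefficient of h is 1 (from the two edges through P_2).
So 1·h + 114 = 2·54 = 108 ⇒ h = -6.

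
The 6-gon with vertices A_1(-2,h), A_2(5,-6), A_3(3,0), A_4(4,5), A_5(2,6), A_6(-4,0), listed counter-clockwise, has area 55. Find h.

-3

The doubled signed area Σ (x_i y_{i+1} − x_{i+1} y_i) is linear in h.
With h=0 it equals 83; the coefficient of h is -9 (from the two edges through A_1).
So -9·h + 83 = 2·55 = 110 ⇒ h = -3.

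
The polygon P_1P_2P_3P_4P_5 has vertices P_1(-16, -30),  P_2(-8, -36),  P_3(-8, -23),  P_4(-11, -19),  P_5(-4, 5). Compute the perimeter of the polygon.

90

|P_1P_2| = √((8)² + (-6)²) = √100 = 10
|P_2P_3| = √((0)² + (13)²) = √169 = 13
|P_3P_4| = √((-3)² + (4)²) = √25 = 5
|P_4P_5| = √((7)² + (24)²) = √625 = 25
|P_5P_1| = √((-12)² + (-35)²) = √1369 = 37
Perimeter = 10 + 13 + 5 + 25 + 37 = 90.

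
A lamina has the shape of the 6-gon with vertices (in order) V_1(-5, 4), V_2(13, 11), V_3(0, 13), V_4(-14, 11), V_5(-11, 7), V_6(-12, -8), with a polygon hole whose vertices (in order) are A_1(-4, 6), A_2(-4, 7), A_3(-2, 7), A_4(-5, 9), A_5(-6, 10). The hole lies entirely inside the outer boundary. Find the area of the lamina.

Outer boundary:
Apply Gauss's area formula: 2A = Σ (x_i·y_{i+1} − x_{i+1}·y_i), indices taken mod 6.
V_1→V_2: (-5)(11) − (13)(4) = -107
V_2→V_3: (13)(13) − (0)(11) = 169
V_3→V_4: (0)(11) − (-14)(13) = 182
V_4→V_5: (-14)(7) − (-11)(11) = 23
V_5→V_6: (-11)(-8) − (-12)(7) = 172
V_6→V_1: (-12)(4) − (-5)(-8) = -88
Σ = 351
Area = |Σ|/2 = 175.5.
Hole:
Apply the shoelace (surveyor's) formula: 2A = Σ (x_i·y_{i+1} − x_{i+1}·y_i), indices taken mod 5.
Σ = (-4) + (-14) + (17) + (4) + (4) = 7
Area = |Σ|/2 = 3.5.
Net area = 175.5 − 3.5 = 172.

172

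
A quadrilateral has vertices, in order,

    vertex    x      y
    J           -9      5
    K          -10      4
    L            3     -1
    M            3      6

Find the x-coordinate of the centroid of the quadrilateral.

Apply the shoelace formula. First the cross-terms c_i = x_i·y_{i+1} − x_{i+1}·y_i:
  14, -2, 21, 69  ⇒  2A = 102, A = 51.
Then Σ (x_i + x_{i+1})·c_i = -540, so x̄ = -540 / (6·51) = -30/17.

-30/17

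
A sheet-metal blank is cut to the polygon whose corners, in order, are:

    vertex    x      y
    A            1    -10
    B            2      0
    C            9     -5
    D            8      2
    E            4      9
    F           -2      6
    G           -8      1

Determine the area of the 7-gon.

Apply the shoelace (surveyor's) formula: 2A = Σ (x_i·y_{i+1} − x_{i+1}·y_i), indices taken mod 7.
Cross-terms: 20, -10, 58, 64, 42, 46, 79  ⇒  Σ = 299
Area = |Σ|/2 = 149.5.

149.5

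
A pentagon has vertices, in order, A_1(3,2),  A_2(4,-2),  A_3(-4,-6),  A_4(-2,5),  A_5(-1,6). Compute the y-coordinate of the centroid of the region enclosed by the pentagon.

Apply the shoelace (surveyor's) formula. First the cross-terms c_i = x_i·y_{i+1} − x_{i+1}·y_i:
  -14, -32, -32, -7, -20  ⇒  2A = -105, A = -52.5.
Then Σ (y_i + y_{i+1})·c_i = 51, so ȳ = 51 / (6·(-52.5)) = -17/105.

-17/105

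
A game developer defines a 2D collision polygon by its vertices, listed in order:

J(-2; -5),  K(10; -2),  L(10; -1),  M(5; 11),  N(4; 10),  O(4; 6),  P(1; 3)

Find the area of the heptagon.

Apply the shoelace formula: 2A = Σ (x_i·y_{i+1} − x_{i+1}·y_i), indices taken mod 7.
Cross-terms: 54, 10, 115, 6, -16, 6, 1  ⇒  Σ = 176
Area = |Σ|/2 = 88.

88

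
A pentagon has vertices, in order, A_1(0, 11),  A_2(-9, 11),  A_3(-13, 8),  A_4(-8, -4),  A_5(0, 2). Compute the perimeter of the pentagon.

|A_1A_2| = √((-9)² + (0)²) = √81 = 9
|A_2A_3| = √((-4)² + (-3)²) = √25 = 5
|A_3A_4| = √((5)² + (-12)²) = √169 = 13
|A_4A_5| = √((8)² + (6)²) = √100 = 10
|A_5A_1| = √((0)² + (9)²) = √81 = 9
Perimeter = 9 + 5 + 13 + 10 + 9 = 46.

46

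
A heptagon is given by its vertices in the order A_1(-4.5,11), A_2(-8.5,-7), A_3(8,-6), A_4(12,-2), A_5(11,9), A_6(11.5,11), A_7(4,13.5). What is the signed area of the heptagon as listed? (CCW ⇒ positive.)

325.75

Apply the surveyor's formula: 2A = Σ (x_i·y_{i+1} − x_{i+1}·y_i), indices taken mod 7.
Σ = (125) + (107) + (56) + (130) + (17.5) + (111.25) + (104.75) = 651.5
Signed area = Σ/2 = 325.75 (positive ⇒ counter-clockwise traversal).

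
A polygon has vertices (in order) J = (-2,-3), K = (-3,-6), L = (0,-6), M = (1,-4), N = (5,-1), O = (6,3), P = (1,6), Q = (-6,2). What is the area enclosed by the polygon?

J→K: (-2)(-6) − (-3)(-3) = 3
K→L: (-3)(-6) − (0)(-6) = 18
L→M: (0)(-4) − (1)(-6) = 6
M→N: (1)(-1) − (5)(-4) = 19
N→O: (5)(3) − (6)(-1) = 21
O→P: (6)(6) − (1)(3) = 33
P→Q: (1)(2) − (-6)(6) = 38
Q→J: (-6)(-3) − (-2)(2) = 22
Σ = 160
Area = |Σ|/2 = 80.

80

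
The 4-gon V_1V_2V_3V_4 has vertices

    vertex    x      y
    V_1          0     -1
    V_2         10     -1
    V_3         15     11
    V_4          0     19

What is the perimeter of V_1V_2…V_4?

60

|V_1V_2| = √((10)² + (0)²) = √100 = 10
|V_2V_3| = √((5)² + (12)²) = √169 = 13
|V_3V_4| = √((-15)² + (8)²) = √289 = 17
|V_4V_1| = √((0)² + (-20)²) = √400 = 20
Perimeter = 10 + 13 + 17 + 20 = 60.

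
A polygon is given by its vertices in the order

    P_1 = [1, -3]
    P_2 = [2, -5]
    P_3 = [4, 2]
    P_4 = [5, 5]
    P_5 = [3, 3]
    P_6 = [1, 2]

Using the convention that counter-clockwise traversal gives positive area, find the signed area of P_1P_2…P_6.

16.5

Apply Gauss's area formula: 2A = Σ (x_i·y_{i+1} − x_{i+1}·y_i), indices taken mod 6.
Σ = (1) + (24) + (10) + (0) + (3) + (-5) = 33
Signed area = Σ/2 = 16.5 (positive ⇒ counter-clockwise traversal).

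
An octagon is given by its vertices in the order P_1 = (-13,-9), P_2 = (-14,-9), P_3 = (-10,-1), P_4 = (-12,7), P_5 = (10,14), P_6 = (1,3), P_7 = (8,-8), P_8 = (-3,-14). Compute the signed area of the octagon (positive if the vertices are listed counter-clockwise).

-356

Apply the shoelace (surveyor's) formula: 2A = Σ (x_i·y_{i+1} − x_{i+1}·y_i), indices taken mod 8.
Σ = (-9) + (-76) + (-82) + (-238) + (16) + (-32) + (-136) + (-155) = -712
Signed area = Σ/2 = -356 (negative ⇒ clockwise traversal).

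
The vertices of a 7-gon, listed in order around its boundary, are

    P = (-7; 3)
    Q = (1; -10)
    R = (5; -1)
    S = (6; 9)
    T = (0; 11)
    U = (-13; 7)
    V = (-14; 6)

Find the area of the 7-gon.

198

Apply the surveyor's formula: 2A = Σ (x_i·y_{i+1} − x_{i+1}·y_i), indices taken mod 7.
Σ = (67) + (49) + (51) + (66) + (143) + (20) + (0) = 396
Area = |Σ|/2 = 198.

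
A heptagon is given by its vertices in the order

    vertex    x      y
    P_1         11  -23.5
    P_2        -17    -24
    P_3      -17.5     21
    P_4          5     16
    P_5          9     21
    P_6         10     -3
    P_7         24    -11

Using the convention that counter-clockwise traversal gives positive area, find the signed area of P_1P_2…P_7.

-1291.25

P_1→P_2: (11)(-24) − (-17)(-23.5) = -663.5
P_2→P_3: (-17)(21) − (-17.5)(-24) = -777
P_3→P_4: (-17.5)(16) − (5)(21) = -385
P_4→P_5: (5)(21) − (9)(16) = -39
P_5→P_6: (9)(-3) − (10)(21) = -237
P_6→P_7: (10)(-11) − (24)(-3) = -38
P_7→P_1: (24)(-23.5) − (11)(-11) = -443
Σ = -2582.5
Signed area = Σ/2 = -1291.25 (negative ⇒ clockwise traversal).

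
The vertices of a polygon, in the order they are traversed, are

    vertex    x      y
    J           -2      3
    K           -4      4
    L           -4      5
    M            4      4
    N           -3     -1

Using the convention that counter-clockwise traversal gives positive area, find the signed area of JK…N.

Apply Gauss's area formula: 2A = Σ (x_i·y_{i+1} − x_{i+1}·y_i), indices taken mod 5.
Σ = (4) + (-4) + (-36) + (8) + (-11) = -39
Signed area = Σ/2 = -19.5 (negative ⇒ clockwise traversal).

-19.5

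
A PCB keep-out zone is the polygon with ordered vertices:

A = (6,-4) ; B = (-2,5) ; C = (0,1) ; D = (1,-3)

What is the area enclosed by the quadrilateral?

Apply the shoelace formula: 2A = Σ (x_i·y_{i+1} − x_{i+1}·y_i), indices taken mod 4.
A→B: (6)(5) − (-2)(-4) = 22
B→C: (-2)(1) − (0)(5) = -2
C→D: (0)(-3) − (1)(1) = -1
D→A: (1)(-4) − (6)(-3) = 14
Σ = 33
Area = |Σ|/2 = 16.5.

16.5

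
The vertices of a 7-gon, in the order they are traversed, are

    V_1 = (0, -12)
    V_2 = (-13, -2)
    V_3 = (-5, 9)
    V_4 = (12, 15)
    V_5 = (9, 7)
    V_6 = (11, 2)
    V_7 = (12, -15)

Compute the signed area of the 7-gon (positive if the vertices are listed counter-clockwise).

-454.5

Apply the surveyor's formula: 2A = Σ (x_i·y_{i+1} − x_{i+1}·y_i), indices taken mod 7.
V_1→V_2: (0)(-2) − (-13)(-12) = -156
V_2→V_3: (-13)(9) − (-5)(-2) = -127
V_3→V_4: (-5)(15) − (12)(9) = -183
V_4→V_5: (12)(7) − (9)(15) = -51
V_5→V_6: (9)(2) − (11)(7) = -59
V_6→V_7: (11)(-15) − (12)(2) = -189
V_7→V_1: (12)(-12) − (0)(-15) = -144
Σ = -909
Signed area = Σ/2 = -454.5 (negative ⇒ clockwise traversal).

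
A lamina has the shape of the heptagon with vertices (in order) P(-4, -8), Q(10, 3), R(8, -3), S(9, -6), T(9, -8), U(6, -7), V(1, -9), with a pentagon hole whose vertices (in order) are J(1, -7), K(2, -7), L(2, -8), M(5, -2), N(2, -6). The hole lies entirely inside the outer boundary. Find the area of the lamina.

62

Outer boundary:
Apply the shoelace (surveyor's) formula: 2A = Σ (x_i·y_{i+1} − x_{i+1}·y_i), indices taken mod 7.
P→Q: (-4)(3) − (10)(-8) = 68
Q→R: (10)(-3) − (8)(3) = -54
R→S: (8)(-6) − (9)(-3) = -21
S→T: (9)(-8) − (9)(-6) = -18
T→U: (9)(-7) − (6)(-8) = -15
U→V: (6)(-9) − (1)(-7) = -47
V→P: (1)(-8) − (-4)(-9) = -44
Σ = -131
Area = |Σ|/2 = 65.5.
Hole:
J→K: (1)(-7) − (2)(-7) = 7
K→L: (2)(-8) − (2)(-7) = -2
L→M: (2)(-2) − (5)(-8) = 36
M→N: (5)(-6) − (2)(-2) = -26
N→J: (2)(-7) − (1)(-6) = -8
Σ = 7
Area = |Σ|/2 = 3.5.
Net area = 65.5 − 3.5 = 62.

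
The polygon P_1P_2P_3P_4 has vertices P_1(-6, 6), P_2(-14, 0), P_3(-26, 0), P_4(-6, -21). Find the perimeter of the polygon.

78

|P_1P_2| = √((-8)² + (-6)²) = √100 = 10
|P_2P_3| = √((-12)² + (0)²) = √144 = 12
|P_3P_4| = √((20)² + (-21)²) = √841 = 29
|P_4P_1| = √((0)² + (27)²) = √729 = 27
Perimeter = 10 + 12 + 29 + 27 = 78.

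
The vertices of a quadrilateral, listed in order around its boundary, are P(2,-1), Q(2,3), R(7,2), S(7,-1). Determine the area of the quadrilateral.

Apply Gauss's area formula: 2A = Σ (x_i·y_{i+1} − x_{i+1}·y_i), indices taken mod 4.
P→Q: (2)(3) − (2)(-1) = 8
Q→R: (2)(2) − (7)(3) = -17
R→S: (7)(-1) − (7)(2) = -21
S→P: (7)(-1) − (2)(-1) = -5
Σ = -35
Area = |Σ|/2 = 17.5.

17.5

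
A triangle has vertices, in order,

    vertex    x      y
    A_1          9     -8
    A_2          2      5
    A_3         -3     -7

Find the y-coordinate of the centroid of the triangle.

-10/3

Apply Gauss's area formula. First the cross-terms c_i = x_i·y_{i+1} − x_{i+1}·y_i:
  61, 1, 87  ⇒  2A = 149, A = 74.5.
Then Σ (y_i + y_{i+1})·c_i = -1490, so ȳ = -1490 / (6·74.5) = -10/3.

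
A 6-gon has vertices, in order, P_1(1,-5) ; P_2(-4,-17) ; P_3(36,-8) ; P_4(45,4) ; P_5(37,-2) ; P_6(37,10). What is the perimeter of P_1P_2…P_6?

|P_1P_2| = √((-5)² + (-12)²) = √169 = 13
|P_2P_3| = √((40)² + (9)²) = √1681 = 41
|P_3P_4| = √((9)² + (12)²) = √225 = 15
|P_4P_5| = √((-8)² + (-6)²) = √100 = 10
|P_5P_6| = √((0)² + (12)²) = √144 = 12
|P_6P_1| = √((-36)² + (-15)²) = √1521 = 39
Perimeter = 13 + 41 + 15 + 10 + 12 + 39 = 130.

130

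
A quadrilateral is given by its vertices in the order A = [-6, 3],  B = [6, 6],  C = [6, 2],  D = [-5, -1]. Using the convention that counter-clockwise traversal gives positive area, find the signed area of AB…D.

Apply Gauss's area formula: 2A = Σ (x_i·y_{i+1} − x_{i+1}·y_i), indices taken mod 4.
Cross-terms: -54, -24, 4, -21  ⇒  Σ = -95
Signed area = Σ/2 = -47.5 (negative ⇒ clockwise traversal).

-47.5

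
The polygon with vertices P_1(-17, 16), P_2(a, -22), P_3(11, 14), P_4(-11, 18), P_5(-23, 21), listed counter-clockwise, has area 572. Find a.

Write out the shoelace sum; only the two edges meeting at P_2 involve a:
2·Area = [((-17)·(-22) − a·16) + (a·14 − 11·(-22))] + 524
       = -2·a + 1140 = 1144
⇒ a = -2.

-2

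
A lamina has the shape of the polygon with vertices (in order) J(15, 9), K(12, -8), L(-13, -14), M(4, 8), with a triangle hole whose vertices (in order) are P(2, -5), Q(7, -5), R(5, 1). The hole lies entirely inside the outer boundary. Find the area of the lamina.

301

Outer boundary:
Apply the surveyor's formula: 2A = Σ (x_i·y_{i+1} − x_{i+1}·y_i), indices taken mod 4.
J→K: (15)(-8) − (12)(9) = -228
K→L: (12)(-14) − (-13)(-8) = -272
L→M: (-13)(8) − (4)(-14) = -48
M→J: (4)(9) − (15)(8) = -84
Σ = -632
Area = |Σ|/2 = 316.
Hole:
Σ = (25) + (32) + (-27) = 30
Area = |Σ|/2 = 15.
Net area = 316 − 15 = 301.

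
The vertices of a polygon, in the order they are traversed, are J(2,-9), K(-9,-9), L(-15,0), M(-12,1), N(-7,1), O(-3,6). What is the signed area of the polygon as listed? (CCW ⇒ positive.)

-139

Apply the shoelace formula: 2A = Σ (x_i·y_{i+1} − x_{i+1}·y_i), indices taken mod 6.
Σ = (-99) + (-135) + (-15) + (-5) + (-39) + (15) = -278
Signed area = Σ/2 = -139 (negative ⇒ clockwise traversal).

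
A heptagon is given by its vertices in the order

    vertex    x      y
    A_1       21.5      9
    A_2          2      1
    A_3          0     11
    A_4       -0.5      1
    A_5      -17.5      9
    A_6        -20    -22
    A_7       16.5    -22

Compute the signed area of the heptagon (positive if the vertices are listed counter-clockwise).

Apply Gauss's area formula: 2A = Σ (x_i·y_{i+1} − x_{i+1}·y_i), indices taken mod 7.
Cross-terms: 3.5, 22, 5.5, 13, 565, 803, 621.5  ⇒  Σ = 2033.5
Signed area = Σ/2 = 1016.75 (positive ⇒ counter-clockwise traversal).

1016.75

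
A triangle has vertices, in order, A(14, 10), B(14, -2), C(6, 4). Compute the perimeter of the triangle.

32

|AB| = √((0)² + (-12)²) = √144 = 12
|BC| = √((-8)² + (6)²) = √100 = 10
|CA| = √((8)² + (6)²) = √100 = 10
Perimeter = 12 + 10 + 10 = 32.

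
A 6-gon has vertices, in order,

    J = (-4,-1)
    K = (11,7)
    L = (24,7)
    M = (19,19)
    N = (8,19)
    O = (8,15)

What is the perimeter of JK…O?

|JK| = √((15)² + (8)²) = √289 = 17
|KL| = √((13)² + (0)²) = √169 = 13
|LM| = √((-5)² + (12)²) = √169 = 13
|MN| = √((-11)² + (0)²) = √121 = 11
|NO| = √((0)² + (-4)²) = √16 = 4
|OJ| = √((-12)² + (-16)²) = √400 = 20
Perimeter = 17 + 13 + 13 + 11 + 4 + 20 = 78.

78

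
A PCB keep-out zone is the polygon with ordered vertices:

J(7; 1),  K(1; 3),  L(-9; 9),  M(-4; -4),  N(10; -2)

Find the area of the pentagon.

Apply the shoelace formula: 2A = Σ (x_i·y_{i+1} − x_{i+1}·y_i), indices taken mod 5.
Σ = (20) + (36) + (72) + (48) + (24) = 200
Area = |Σ|/2 = 100.

100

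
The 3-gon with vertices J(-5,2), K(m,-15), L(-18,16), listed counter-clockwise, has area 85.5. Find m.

The doubled signed area Σ (x_i y_{i+1} − x_{i+1} y_i) is linear in m.
With m=0 it equals -151; the coefficient of m is 14 (from the two edges through K).
So 14·m + -151 = 2·85.5 = 171 ⇒ m = 23.

23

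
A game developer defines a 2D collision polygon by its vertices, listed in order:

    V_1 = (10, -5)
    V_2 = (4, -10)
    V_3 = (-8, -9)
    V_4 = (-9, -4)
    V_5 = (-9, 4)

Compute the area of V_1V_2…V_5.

156

Apply the shoelace (surveyor's) formula: 2A = Σ (x_i·y_{i+1} − x_{i+1}·y_i), indices taken mod 5.
Σ = (-80) + (-116) + (-49) + (-72) + (5) = -312
Area = |Σ|/2 = 156.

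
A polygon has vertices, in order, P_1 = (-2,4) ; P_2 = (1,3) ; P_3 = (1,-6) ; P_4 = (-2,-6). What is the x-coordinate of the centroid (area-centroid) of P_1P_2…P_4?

-10/19

Apply Gauss's area formula. First the cross-terms c_i = x_i·y_{i+1} − x_{i+1}·y_i:
  -10, -9, -18, -20  ⇒  2A = -57, A = -28.5.
Then Σ (x_i + x_{i+1})·c_i = 90, so x̄ = 90 / (6·(-28.5)) = -10/19.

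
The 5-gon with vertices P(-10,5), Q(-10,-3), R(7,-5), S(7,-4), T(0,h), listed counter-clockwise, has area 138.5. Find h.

7

The doubled signed area Σ (x_i y_{i+1} − x_{i+1} y_i) is linear in h.
With h=0 it equals 158; the coefficient of h is 17 (from the two edges through T).
So 17·h + 158 = 2·138.5 = 277 ⇒ h = 7.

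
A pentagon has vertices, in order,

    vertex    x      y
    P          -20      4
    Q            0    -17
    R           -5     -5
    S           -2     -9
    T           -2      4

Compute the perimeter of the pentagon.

78

|PQ| = √((20)² + (-21)²) = √841 = 29
|QR| = √((-5)² + (12)²) = √169 = 13
|RS| = √((3)² + (-4)²) = √25 = 5
|ST| = √((0)² + (13)²) = √169 = 13
|TP| = √((-18)² + (0)²) = √324 = 18
Perimeter = 29 + 13 + 5 + 13 + 18 = 78.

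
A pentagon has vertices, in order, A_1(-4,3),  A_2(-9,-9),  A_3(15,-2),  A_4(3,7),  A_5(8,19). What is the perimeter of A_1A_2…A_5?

|A_1A_2| = √((-5)² + (-12)²) = √169 = 13
|A_2A_3| = √((24)² + (7)²) = √625 = 25
|A_3A_4| = √((-12)² + (9)²) = √225 = 15
|A_4A_5| = √((5)² + (12)²) = √169 = 13
|A_5A_1| = √((-12)² + (-16)²) = √400 = 20
Perimeter = 13 + 25 + 15 + 13 + 20 = 86.

86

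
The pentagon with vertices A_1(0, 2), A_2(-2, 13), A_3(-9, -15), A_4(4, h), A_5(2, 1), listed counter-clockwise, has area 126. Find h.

-3

The doubled signed area Σ (x_i y_{i+1} − x_{i+1} y_i) is linear in h.
With h=0 it equals 219; the coefficient of h is -11 (from the two edges through A_4).
So -11·h + 219 = 2·126 = 252 ⇒ h = -3.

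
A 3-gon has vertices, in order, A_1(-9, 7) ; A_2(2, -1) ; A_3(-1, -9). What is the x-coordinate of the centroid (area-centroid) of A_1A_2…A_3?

Apply the shoelace (surveyor's) formula. First the cross-terms c_i = x_i·y_{i+1} − x_{i+1}·y_i:
  -5, -19, -88  ⇒  2A = -112, A = -56.
Then Σ (x_i + x_{i+1})·c_i = 896, so x̄ = 896 / (6·(-56)) = -8/3.

-8/3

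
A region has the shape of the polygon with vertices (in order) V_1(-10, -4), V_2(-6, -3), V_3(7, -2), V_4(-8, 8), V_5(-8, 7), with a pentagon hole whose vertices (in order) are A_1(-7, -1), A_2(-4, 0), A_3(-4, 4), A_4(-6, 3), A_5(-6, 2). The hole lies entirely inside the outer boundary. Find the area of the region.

85.5

Outer boundary:
Apply Gauss's area formula: 2A = Σ (x_i·y_{i+1} − x_{i+1}·y_i), indices taken mod 5.
Σ = (6) + (33) + (40) + (8) + (102) = 189
Area = |Σ|/2 = 94.5.
Hole:
Apply the shoelace (surveyor's) formula: 2A = Σ (x_i·y_{i+1} − x_{i+1}·y_i), indices taken mod 5.
Σ = (-4) + (-16) + (12) + (6) + (20) = 18
Area = |Σ|/2 = 9.
Net area = 94.5 − 9 = 85.5.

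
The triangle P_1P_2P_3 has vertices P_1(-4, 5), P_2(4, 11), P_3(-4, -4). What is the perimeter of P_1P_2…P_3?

36

|P_1P_2| = √((8)² + (6)²) = √100 = 10
|P_2P_3| = √((-8)² + (-15)²) = √289 = 17
|P_3P_1| = √((0)² + (9)²) = √81 = 9
Perimeter = 10 + 17 + 9 = 36.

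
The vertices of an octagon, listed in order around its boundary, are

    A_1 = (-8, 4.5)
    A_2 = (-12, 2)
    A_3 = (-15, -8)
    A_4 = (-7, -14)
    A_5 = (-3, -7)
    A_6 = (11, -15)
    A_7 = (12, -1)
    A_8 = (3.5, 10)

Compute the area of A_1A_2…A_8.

417.625

Apply the shoelace formula: 2A = Σ (x_i·y_{i+1} − x_{i+1}·y_i), indices taken mod 8.
Σ = (38) + (126) + (154) + (7) + (122) + (169) + (123.5) + (95.75) = 835.25
Area = |Σ|/2 = 417.625.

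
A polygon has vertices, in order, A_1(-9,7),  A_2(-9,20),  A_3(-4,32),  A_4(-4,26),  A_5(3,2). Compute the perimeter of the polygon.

70

|A_1A_2| = √((0)² + (13)²) = √169 = 13
|A_2A_3| = √((5)² + (12)²) = √169 = 13
|A_3A_4| = √((0)² + (-6)²) = √36 = 6
|A_4A_5| = √((7)² + (-24)²) = √625 = 25
|A_5A_1| = √((-12)² + (5)²) = √169 = 13
Perimeter = 13 + 13 + 6 + 25 + 13 = 70.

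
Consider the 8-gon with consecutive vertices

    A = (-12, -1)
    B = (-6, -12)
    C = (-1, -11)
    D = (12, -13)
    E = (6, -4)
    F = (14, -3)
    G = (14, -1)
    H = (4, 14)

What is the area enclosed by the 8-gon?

Apply the shoelace formula: 2A = Σ (x_i·y_{i+1} − x_{i+1}·y_i), indices taken mod 8.
Cross-terms: 138, 54, 145, 30, 38, 28, 200, 164  ⇒  Σ = 797
Area = |Σ|/2 = 398.5.

398.5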